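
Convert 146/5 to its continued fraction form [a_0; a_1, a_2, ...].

Run the Euclidean algorithm on 146 and 5; the successive quotients are the partial quotients a_0, a_1, ... (each step inverts the fractional part left over by the previous one):
  146 = 29*5 + 1, so a_0 = 29.
  5 = 5*1 + 0, so a_1 = 5.
The remainder reaches 0 after 2 divisions, so the expansion has 2 partial quotients, read off in order.

[29; 5]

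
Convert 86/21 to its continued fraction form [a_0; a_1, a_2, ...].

[4; 10, 2]

Run the Euclidean algorithm on 86 and 21; the successive quotients are the partial quotients a_0, a_1, ... (each step inverts the fractional part left over by the previous one):
  86 = 4*21 + 2, so a_0 = 4.
  21 = 10*2 + 1, so a_1 = 10.
  2 = 2*1 + 0, so a_2 = 2.
The remainder reaches 0 after 3 divisions, so the expansion has 3 partial quotients, read off in order.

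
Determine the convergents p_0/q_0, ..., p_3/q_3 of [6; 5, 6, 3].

6/1, 31/5, 192/31, 607/98

Using the convergent recurrence p_i = a_i*p_{i-1} + p_{i-2}, q_i = a_i*q_{i-1} + q_{i-2} with p_{-2}=0, p_{-1}=1, q_{-2}=1, q_{-1}=0:
  i=0: a_0=6, p_0 = 6*1 + 0 = 6, q_0 = 6*0 + 1 = 1.
  i=1: a_1=5, p_1 = 5*6 + 1 = 31, q_1 = 5*1 + 0 = 5.
  i=2: a_2=6, p_2 = 6*31 + 6 = 192, q_2 = 6*5 + 1 = 31.
  i=3: a_3=3, p_3 = 3*192 + 31 = 607, q_3 = 3*31 + 5 = 98.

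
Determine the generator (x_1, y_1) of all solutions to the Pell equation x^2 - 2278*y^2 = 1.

(x, y) = (14945957, 313146)

First expand sqrt(2278) as a continued fraction. With x_i = (sqrt(2278) + m_i)/d_i and (m_0, d_0) = (0, 1): a_0 = floor(sqrt(2278)) = 47, since 47^2 = 2209 <= 2278 < 2304 = 48^2.
Iterate m_{i+1} = d_i*a_i - m_i, d_{i+1} = (2278 - m_{i+1}^2)/d_i, a_{i+1} = floor((a_0 + m_{i+1})/d_{i+1}):
  m_1 = 1*47 - 0 = 47, d_1 = (2278 - 47^2)/1 = 69/1 = 69, a_1 = floor((47 + 47)/69) = 1.
  m_2 = 69*1 - 47 = 22, d_2 = (2278 - 22^2)/69 = 1794/69 = 26, a_2 = floor((47 + 22)/26) = 2.
  m_3 = 26*2 - 22 = 30, d_3 = (2278 - 30^2)/26 = 1378/26 = 53, a_3 = floor((47 + 30)/53) = 1.
  m_4 = 53*1 - 30 = 23, d_4 = (2278 - 23^2)/53 = 1749/53 = 33, a_4 = floor((47 + 23)/33) = 2.
  m_5 = 33*2 - 23 = 43, d_5 = (2278 - 43^2)/33 = 429/33 = 13, a_5 = floor((47 + 43)/13) = 6.
  m_6 = 13*6 - 43 = 35, d_6 = (2278 - 35^2)/13 = 1053/13 = 81, a_6 = floor((47 + 35)/81) = 1.
  m_7 = 81*1 - 35 = 46, d_7 = (2278 - 46^2)/81 = 162/81 = 2, a_7 = floor((47 + 46)/2) = 46.
  m_8 = 2*46 - 46 = 46, d_8 = (2278 - 46^2)/2 = 162/2 = 81, a_8 = floor((47 + 46)/81) = 1.
  m_9 = 81*1 - 46 = 35, d_9 = (2278 - 35^2)/81 = 1053/81 = 13, a_9 = floor((47 + 35)/13) = 6.
  m_10 = 13*6 - 35 = 43, d_10 = (2278 - 43^2)/13 = 429/13 = 33, a_10 = floor((47 + 43)/33) = 2.
  m_11 = 33*2 - 43 = 23, d_11 = (2278 - 23^2)/33 = 1749/33 = 53, a_11 = floor((47 + 23)/53) = 1.
  m_12 = 53*1 - 23 = 30, d_12 = (2278 - 30^2)/53 = 1378/53 = 26, a_12 = floor((47 + 30)/26) = 2.
  m_13 = 26*2 - 30 = 22, d_13 = (2278 - 22^2)/26 = 1794/26 = 69, a_13 = floor((47 + 22)/69) = 1.
  m_14 = 69*1 - 22 = 47, d_14 = (2278 - 47^2)/69 = 69/69 = 1, a_14 = floor((47 + 47)/1) = 94.
  m_15 = 1*94 - 47 = 47, d_15 = (2278 - 47^2)/1 = 69/1 = 69: (m_15, d_15) = (m_1, d_1) = (47, 69), so from here the quotients repeat a_1, ..., a_14; the period length is 14.
So sqrt(2278) = [47; (1, 2, 1, 2, 6, 1, 46, 1, 6, 2, 1, 2, 1, 94)] with period length k = 14.
k is even, so the fundamental solution of x^2 - 2278y^2 = 1 is (p_{k-1}, q_{k-1}) = (p_13, q_13); compute convergents through index 13.
Convergents (p_i = a_i*p_{i-1} + p_{i-2}, q_i = a_i*q_{i-1} + q_{i-2} with p_{-2}=0, p_{-1}=1, q_{-2}=1, q_{-1}=0):
  i=0: a_0=47, p_0 = 47*1 + 0 = 47, q_0 = 47*0 + 1 = 1.
  i=1: a_1=1, p_1 = 1*47 + 1 = 48, q_1 = 1*1 + 0 = 1.
  i=2: a_2=2, p_2 = 2*48 + 47 = 143, q_2 = 2*1 + 1 = 3.
  i=3: a_3=1, p_3 = 1*143 + 48 = 191, q_3 = 1*3 + 1 = 4.
  i=4: a_4=2, p_4 = 2*191 + 143 = 525, q_4 = 2*4 + 3 = 11.
  i=5: a_5=6, p_5 = 6*525 + 191 = 3341, q_5 = 6*11 + 4 = 70.
  i=6: a_6=1, p_6 = 1*3341 + 525 = 3866, q_6 = 1*70 + 11 = 81.
  i=7: a_7=46, p_7 = 46*3866 + 3341 = 181177, q_7 = 46*81 + 70 = 3796.
  i=8: a_8=1, p_8 = 1*181177 + 3866 = 185043, q_8 = 1*3796 + 81 = 3877.
  i=9: a_9=6, p_9 = 6*185043 + 181177 = 1291435, q_9 = 6*3877 + 3796 = 27058.
  i=10: a_10=2, p_10 = 2*1291435 + 185043 = 2767913, q_10 = 2*27058 + 3877 = 57993.
  i=11: a_11=1, p_11 = 1*2767913 + 1291435 = 4059348, q_11 = 1*57993 + 27058 = 85051.
  i=12: a_12=2, p_12 = 2*4059348 + 2767913 = 10886609, q_12 = 2*85051 + 57993 = 228095.
  i=13: a_13=1, p_13 = 1*10886609 + 4059348 = 14945957, q_13 = 1*228095 + 85051 = 313146.
Check: 14945957^2 - 2278*313146^2 = 223381630645849 - 223381630645848 = 1, so (x, y) = (14945957, 313146) solves the equation, and by the theorem it is the least positive solution.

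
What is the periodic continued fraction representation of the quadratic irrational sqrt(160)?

Write x_i = (sqrt(160) + m_i)/d_i with (m_0, d_0) = (0, 1). a_0 = floor(sqrt(160)) = 12, since 12^2 = 144 <= 160 < 169 = 13^2.
Iterate m_{i+1} = d_i*a_i - m_i, d_{i+1} = (160 - m_{i+1}^2)/d_i, a_{i+1} = floor((a_0 + m_{i+1})/d_{i+1}):
  m_1 = 1*12 - 0 = 12, d_1 = (160 - 12^2)/1 = 16/1 = 16, a_1 = floor((12 + 12)/16) = 1.
  m_2 = 16*1 - 12 = 4, d_2 = (160 - 4^2)/16 = 144/16 = 9, a_2 = floor((12 + 4)/9) = 1.
  m_3 = 9*1 - 4 = 5, d_3 = (160 - 5^2)/9 = 135/9 = 15, a_3 = floor((12 + 5)/15) = 1.
  m_4 = 15*1 - 5 = 10, d_4 = (160 - 10^2)/15 = 60/15 = 4, a_4 = floor((12 + 10)/4) = 5.
  m_5 = 4*5 - 10 = 10, d_5 = (160 - 10^2)/4 = 60/4 = 15, a_5 = floor((12 + 10)/15) = 1.
  m_6 = 15*1 - 10 = 5, d_6 = (160 - 5^2)/15 = 135/15 = 9, a_6 = floor((12 + 5)/9) = 1.
  m_7 = 9*1 - 5 = 4, d_7 = (160 - 4^2)/9 = 144/9 = 16, a_7 = floor((12 + 4)/16) = 1.
  m_8 = 16*1 - 4 = 12, d_8 = (160 - 12^2)/16 = 16/16 = 1, a_8 = floor((12 + 12)/1) = 24.
  m_9 = 1*24 - 12 = 12, d_9 = (160 - 12^2)/1 = 16/1 = 16: (m_9, d_9) = (m_1, d_1) = (12, 16), so from here the quotients repeat a_1, ..., a_8; the period length is 8.
Hence the expansion of sqrt(160) is a_0 = 12 followed by the repeating block 1, 1, 1, 5, 1, 1, 1, 24 (period 8).

[12; (1, 1, 1, 5, 1, 1, 1, 24)]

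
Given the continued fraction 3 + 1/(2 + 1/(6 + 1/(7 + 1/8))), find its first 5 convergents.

Using the convergent recurrence p_i = a_i*p_{i-1} + p_{i-2}, q_i = a_i*q_{i-1} + q_{i-2} with p_{-2}=0, p_{-1}=1, q_{-2}=1, q_{-1}=0:
  i=0: a_0=3, p_0 = 3*1 + 0 = 3, q_0 = 3*0 + 1 = 1.
  i=1: a_1=2, p_1 = 2*3 + 1 = 7, q_1 = 2*1 + 0 = 2.
  i=2: a_2=6, p_2 = 6*7 + 3 = 45, q_2 = 6*2 + 1 = 13.
  i=3: a_3=7, p_3 = 7*45 + 7 = 322, q_3 = 7*13 + 2 = 93.
  i=4: a_4=8, p_4 = 8*322 + 45 = 2621, q_4 = 8*93 + 13 = 757.

3/1, 7/2, 45/13, 322/93, 2621/757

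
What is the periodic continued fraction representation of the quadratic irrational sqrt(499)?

Write x_i = (sqrt(499) + m_i)/d_i with (m_0, d_0) = (0, 1). a_0 = floor(sqrt(499)) = 22, since 22^2 = 484 <= 499 < 529 = 23^2.
Iterate m_{i+1} = d_i*a_i - m_i, d_{i+1} = (499 - m_{i+1}^2)/d_i, a_{i+1} = floor((a_0 + m_{i+1})/d_{i+1}):
  m_1 = 1*22 - 0 = 22, d_1 = (499 - 22^2)/1 = 15/1 = 15, a_1 = floor((22 + 22)/15) = 2.
  m_2 = 15*2 - 22 = 8, d_2 = (499 - 8^2)/15 = 435/15 = 29, a_2 = floor((22 + 8)/29) = 1.
  m_3 = 29*1 - 8 = 21, d_3 = (499 - 21^2)/29 = 58/29 = 2, a_3 = floor((22 + 21)/2) = 21.
  m_4 = 2*21 - 21 = 21, d_4 = (499 - 21^2)/2 = 58/2 = 29, a_4 = floor((22 + 21)/29) = 1.
  m_5 = 29*1 - 21 = 8, d_5 = (499 - 8^2)/29 = 435/29 = 15, a_5 = floor((22 + 8)/15) = 2.
  m_6 = 15*2 - 8 = 22, d_6 = (499 - 22^2)/15 = 15/15 = 1, a_6 = floor((22 + 22)/1) = 44.
  m_7 = 1*44 - 22 = 22, d_7 = (499 - 22^2)/1 = 15/1 = 15: (m_7, d_7) = (m_1, d_1) = (22, 15), so from here the quotients repeat a_1, ..., a_6; the period length is 6.
Hence the expansion of sqrt(499) is a_0 = 22 followed by the repeating block 2, 1, 21, 1, 2, 44 (period 6).

[22; (2, 1, 21, 1, 2, 44)]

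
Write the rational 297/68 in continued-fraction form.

[4; 2, 1, 2, 1, 1, 3]

Run the Euclidean algorithm on 297 and 68; the successive quotients are the partial quotients a_0, a_1, ... (each step inverts the fractional part left over by the previous one):
  297 = 4*68 + 25, so a_0 = 4.
  68 = 2*25 + 18, so a_1 = 2.
  25 = 1*18 + 7, so a_2 = 1.
  18 = 2*7 + 4, so a_3 = 2.
  7 = 1*4 + 3, so a_4 = 1.
  4 = 1*3 + 1, so a_5 = 1.
  3 = 3*1 + 0, so a_6 = 3.
The remainder reaches 0 after 7 divisions, so the expansion has 7 partial quotients, read off in order.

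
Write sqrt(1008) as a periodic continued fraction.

[31; (1, 2, 1, 62)]

Write x_i = (sqrt(1008) + m_i)/d_i with (m_0, d_0) = (0, 1). a_0 = floor(sqrt(1008)) = 31, since 31^2 = 961 <= 1008 < 1024 = 32^2.
Iterate m_{i+1} = d_i*a_i - m_i, d_{i+1} = (1008 - m_{i+1}^2)/d_i, a_{i+1} = floor((a_0 + m_{i+1})/d_{i+1}):
  m_1 = 1*31 - 0 = 31, d_1 = (1008 - 31^2)/1 = 47/1 = 47, a_1 = floor((31 + 31)/47) = 1.
  m_2 = 47*1 - 31 = 16, d_2 = (1008 - 16^2)/47 = 752/47 = 16, a_2 = floor((31 + 16)/16) = 2.
  m_3 = 16*2 - 16 = 16, d_3 = (1008 - 16^2)/16 = 752/16 = 47, a_3 = floor((31 + 16)/47) = 1.
  m_4 = 47*1 - 16 = 31, d_4 = (1008 - 31^2)/47 = 47/47 = 1, a_4 = floor((31 + 31)/1) = 62.
  m_5 = 1*62 - 31 = 31, d_5 = (1008 - 31^2)/1 = 47/1 = 47: (m_5, d_5) = (m_1, d_1) = (31, 47), so from here the quotients repeat a_1, ..., a_4; the period length is 4.
Hence the expansion of sqrt(1008) is a_0 = 31 followed by the repeating block 1, 2, 1, 62 (period 4).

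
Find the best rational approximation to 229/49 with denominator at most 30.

131/28

Expand x = 229/49 as a continued fraction with the Euclidean algorithm:
  229 = 4*49 + 33, so a_0 = 4.
  49 = 1*33 + 16, so a_1 = 1.
  33 = 2*16 + 1, so a_2 = 2.
  16 = 16*1 + 0, so a_3 = 16.
so x = [4; 1, 2, 16].
Convergents (p_i = a_i*p_{i-1} + p_{i-2}, q_i = a_i*q_{i-1} + q_{i-2} with p_{-2}=0, p_{-1}=1, q_{-2}=1, q_{-1}=0), until the denominator exceeds 30:
  i=0: a_0=4, p_0 = 4*1 + 0 = 4, q_0 = 4*0 + 1 = 1.
  i=1: a_1=1, p_1 = 1*4 + 1 = 5, q_1 = 1*1 + 0 = 1.
  i=2: a_2=2, p_2 = 2*5 + 4 = 14, q_2 = 2*1 + 1 = 3.
  i=3: a_3=16, p_3 = 16*14 + 5 = 229, q_3 = 16*3 + 1 = 49.
q_3 = 49 > 30, so the last convergent with denominator <= 30 is p_2/q_2 = 14/3.
The closest fraction with denominator <= 30 is either p_2/q_2 or the intermediate fraction (k*p_2 + p_1)/(k*q_2 + q_1) with the largest k >= 1 whose denominator stays <= 30; these approach x as k grows, and every other convergent or intermediate fraction in range is farther away.
Largest k: floor((30 - q_1)/q_2) = floor((30 - 1)/3) = 9.
That gives (9*14 + 5)/(9*3 + 1) = 131/28.
Compare the errors: |x - 14/3| = |229*3 - 14*49|/(49*3) = 1/147, and |x - 131/28| = |229*28 - 131*49|/(49*28) = 7/1372.
Cross-multiplying, 7*147 = 1029 < 1372 = 1*1372, so 7/1372 is smaller: the intermediate fraction 131/28 is closer to x than 14/3.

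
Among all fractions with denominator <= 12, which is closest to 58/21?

Expand x = 58/21 as a continued fraction with the Euclidean algorithm:
  58 = 2*21 + 16, so a_0 = 2.
  21 = 1*16 + 5, so a_1 = 1.
  16 = 3*5 + 1, so a_2 = 3.
  5 = 5*1 + 0, so a_3 = 5.
so x = [2; 1, 3, 5].
Convergents (p_i = a_i*p_{i-1} + p_{i-2}, q_i = a_i*q_{i-1} + q_{i-2} with p_{-2}=0, p_{-1}=1, q_{-2}=1, q_{-1}=0), until the denominator exceeds 12:
  i=0: a_0=2, p_0 = 2*1 + 0 = 2, q_0 = 2*0 + 1 = 1.
  i=1: a_1=1, p_1 = 1*2 + 1 = 3, q_1 = 1*1 + 0 = 1.
  i=2: a_2=3, p_2 = 3*3 + 2 = 11, q_2 = 3*1 + 1 = 4.
  i=3: a_3=5, p_3 = 5*11 + 3 = 58, q_3 = 5*4 + 1 = 21.
q_3 = 21 > 12, so the last convergent with denominator <= 12 is p_2/q_2 = 11/4.
The closest fraction with denominator <= 12 is either p_2/q_2 or the intermediate fraction (k*p_2 + p_1)/(k*q_2 + q_1) with the largest k >= 1 whose denominator stays <= 12; these approach x as k grows, and every other convergent or intermediate fraction in range is farther away.
Largest k: floor((12 - q_1)/q_2) = floor((12 - 1)/4) = 2.
That gives (2*11 + 3)/(2*4 + 1) = 25/9.
Compare the errors: |x - 11/4| = |58*4 - 11*21|/(21*4) = 1/84, and |x - 25/9| = |58*9 - 25*21|/(21*9) = 3/189.
Cross-multiplying, 1*189 = 189 < 252 = 3*84, so 1/84 is smaller: the convergent 11/4 is closer to x than 25/9.

11/4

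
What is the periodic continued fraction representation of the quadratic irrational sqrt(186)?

Write x_i = (sqrt(186) + m_i)/d_i with (m_0, d_0) = (0, 1). a_0 = floor(sqrt(186)) = 13, since 13^2 = 169 <= 186 < 196 = 14^2.
Iterate m_{i+1} = d_i*a_i - m_i, d_{i+1} = (186 - m_{i+1}^2)/d_i, a_{i+1} = floor((a_0 + m_{i+1})/d_{i+1}):
  m_1 = 1*13 - 0 = 13, d_1 = (186 - 13^2)/1 = 17/1 = 17, a_1 = floor((13 + 13)/17) = 1.
  m_2 = 17*1 - 13 = 4, d_2 = (186 - 4^2)/17 = 170/17 = 10, a_2 = floor((13 + 4)/10) = 1.
  m_3 = 10*1 - 4 = 6, d_3 = (186 - 6^2)/10 = 150/10 = 15, a_3 = floor((13 + 6)/15) = 1.
  m_4 = 15*1 - 6 = 9, d_4 = (186 - 9^2)/15 = 105/15 = 7, a_4 = floor((13 + 9)/7) = 3.
  m_5 = 7*3 - 9 = 12, d_5 = (186 - 12^2)/7 = 42/7 = 6, a_5 = floor((13 + 12)/6) = 4.
  m_6 = 6*4 - 12 = 12, d_6 = (186 - 12^2)/6 = 42/6 = 7, a_6 = floor((13 + 12)/7) = 3.
  m_7 = 7*3 - 12 = 9, d_7 = (186 - 9^2)/7 = 105/7 = 15, a_7 = floor((13 + 9)/15) = 1.
  m_8 = 15*1 - 9 = 6, d_8 = (186 - 6^2)/15 = 150/15 = 10, a_8 = floor((13 + 6)/10) = 1.
  m_9 = 10*1 - 6 = 4, d_9 = (186 - 4^2)/10 = 170/10 = 17, a_9 = floor((13 + 4)/17) = 1.
  m_10 = 17*1 - 4 = 13, d_10 = (186 - 13^2)/17 = 17/17 = 1, a_10 = floor((13 + 13)/1) = 26.
  m_11 = 1*26 - 13 = 13, d_11 = (186 - 13^2)/1 = 17/1 = 17: (m_11, d_11) = (m_1, d_1) = (13, 17), so from here the quotients repeat a_1, ..., a_10; the period length is 10.
Hence the expansion of sqrt(186) is a_0 = 13 followed by the repeating block 1, 1, 1, 3, 4, 3, 1, 1, 1, 26 (period 10).

[13; (1, 1, 1, 3, 4, 3, 1, 1, 1, 26)]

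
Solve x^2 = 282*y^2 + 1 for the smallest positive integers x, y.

(x, y) = (2351, 140)

First expand sqrt(282) as a continued fraction. With x_i = (sqrt(282) + m_i)/d_i and (m_0, d_0) = (0, 1): a_0 = floor(sqrt(282)) = 16, since 16^2 = 256 <= 282 < 289 = 17^2.
Iterate m_{i+1} = d_i*a_i - m_i, d_{i+1} = (282 - m_{i+1}^2)/d_i, a_{i+1} = floor((a_0 + m_{i+1})/d_{i+1}):
  m_1 = 1*16 - 0 = 16, d_1 = (282 - 16^2)/1 = 26/1 = 26, a_1 = floor((16 + 16)/26) = 1.
  m_2 = 26*1 - 16 = 10, d_2 = (282 - 10^2)/26 = 182/26 = 7, a_2 = floor((16 + 10)/7) = 3.
  m_3 = 7*3 - 10 = 11, d_3 = (282 - 11^2)/7 = 161/7 = 23, a_3 = floor((16 + 11)/23) = 1.
  m_4 = 23*1 - 11 = 12, d_4 = (282 - 12^2)/23 = 138/23 = 6, a_4 = floor((16 + 12)/6) = 4.
  m_5 = 6*4 - 12 = 12, d_5 = (282 - 12^2)/6 = 138/6 = 23, a_5 = floor((16 + 12)/23) = 1.
  m_6 = 23*1 - 12 = 11, d_6 = (282 - 11^2)/23 = 161/23 = 7, a_6 = floor((16 + 11)/7) = 3.
  m_7 = 7*3 - 11 = 10, d_7 = (282 - 10^2)/7 = 182/7 = 26, a_7 = floor((16 + 10)/26) = 1.
  m_8 = 26*1 - 10 = 16, d_8 = (282 - 16^2)/26 = 26/26 = 1, a_8 = floor((16 + 16)/1) = 32.
  m_9 = 1*32 - 16 = 16, d_9 = (282 - 16^2)/1 = 26/1 = 26: (m_9, d_9) = (m_1, d_1) = (16, 26), so from here the quotients repeat a_1, ..., a_8; the period length is 8.
So sqrt(282) = [16; (1, 3, 1, 4, 1, 3, 1, 32)] with period length k = 8.
k is even, so the fundamental solution of x^2 - 282y^2 = 1 is (p_{k-1}, q_{k-1}) = (p_7, q_7); compute convergents through index 7.
Convergents (p_i = a_i*p_{i-1} + p_{i-2}, q_i = a_i*q_{i-1} + q_{i-2} with p_{-2}=0, p_{-1}=1, q_{-2}=1, q_{-1}=0):
  i=0: a_0=16, p_0 = 16*1 + 0 = 16, q_0 = 16*0 + 1 = 1.
  i=1: a_1=1, p_1 = 1*16 + 1 = 17, q_1 = 1*1 + 0 = 1.
  i=2: a_2=3, p_2 = 3*17 + 16 = 67, q_2 = 3*1 + 1 = 4.
  i=3: a_3=1, p_3 = 1*67 + 17 = 84, q_3 = 1*4 + 1 = 5.
  i=4: a_4=4, p_4 = 4*84 + 67 = 403, q_4 = 4*5 + 4 = 24.
  i=5: a_5=1, p_5 = 1*403 + 84 = 487, q_5 = 1*24 + 5 = 29.
  i=6: a_6=3, p_6 = 3*487 + 403 = 1864, q_6 = 3*29 + 24 = 111.
  i=7: a_7=1, p_7 = 1*1864 + 487 = 2351, q_7 = 1*111 + 29 = 140.
Check: 2351^2 - 282*140^2 = 5527201 - 5527200 = 1, so (x, y) = (2351, 140) solves the equation, and by the theorem it is the least positive solution.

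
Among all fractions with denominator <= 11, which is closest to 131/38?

31/9

Expand x = 131/38 as a continued fraction with the Euclidean algorithm:
  131 = 3*38 + 17, so a_0 = 3.
  38 = 2*17 + 4, so a_1 = 2.
  17 = 4*4 + 1, so a_2 = 4.
  4 = 4*1 + 0, so a_3 = 4.
so x = [3; 2, 4, 4].
Convergents (p_i = a_i*p_{i-1} + p_{i-2}, q_i = a_i*q_{i-1} + q_{i-2} with p_{-2}=0, p_{-1}=1, q_{-2}=1, q_{-1}=0), until the denominator exceeds 11:
  i=0: a_0=3, p_0 = 3*1 + 0 = 3, q_0 = 3*0 + 1 = 1.
  i=1: a_1=2, p_1 = 2*3 + 1 = 7, q_1 = 2*1 + 0 = 2.
  i=2: a_2=4, p_2 = 4*7 + 3 = 31, q_2 = 4*2 + 1 = 9.
  i=3: a_3=4, p_3 = 4*31 + 7 = 131, q_3 = 4*9 + 2 = 38.
q_3 = 38 > 11, so the last convergent with denominator <= 11 is p_2/q_2 = 31/9.
The closest fraction with denominator <= 11 is either p_2/q_2 or the intermediate fraction (k*p_2 + p_1)/(k*q_2 + q_1) with the largest k >= 1 whose denominator stays <= 11; these approach x as k grows, and every other convergent or intermediate fraction in range is farther away.
Largest k: floor((11 - q_1)/q_2) = floor((11 - 2)/9) = 1.
That gives (1*31 + 7)/(1*9 + 2) = 38/11.
Compare the errors: |x - 31/9| = |131*9 - 31*38|/(38*9) = 1/342, and |x - 38/11| = |131*11 - 38*38|/(38*11) = 3/418.
Cross-multiplying, 1*418 = 418 < 1026 = 3*342, so 1/342 is smaller: the convergent 31/9 is closer to x than 38/11.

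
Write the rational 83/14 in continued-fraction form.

Run the Euclidean algorithm on 83 and 14; the successive quotients are the partial quotients a_0, a_1, ... (each step inverts the fractional part left over by the previous one):
  83 = 5*14 + 13, so a_0 = 5.
  14 = 1*13 + 1, so a_1 = 1.
  13 = 13*1 + 0, so a_2 = 13.
The remainder reaches 0 after 3 divisions, so the expansion has 3 partial quotients, read off in order.

[5; 1, 13]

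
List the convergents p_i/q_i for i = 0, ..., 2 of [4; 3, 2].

4/1, 13/3, 30/7

Using the convergent recurrence p_i = a_i*p_{i-1} + p_{i-2}, q_i = a_i*q_{i-1} + q_{i-2} with p_{-2}=0, p_{-1}=1, q_{-2}=1, q_{-1}=0:
  i=0: a_0=4, p_0 = 4*1 + 0 = 4, q_0 = 4*0 + 1 = 1.
  i=1: a_1=3, p_1 = 3*4 + 1 = 13, q_1 = 3*1 + 0 = 3.
  i=2: a_2=2, p_2 = 2*13 + 4 = 30, q_2 = 2*3 + 1 = 7.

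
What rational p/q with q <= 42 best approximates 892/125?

157/22

Expand x = 892/125 as a continued fraction with the Euclidean algorithm:
  892 = 7*125 + 17, so a_0 = 7.
  125 = 7*17 + 6, so a_1 = 7.
  17 = 2*6 + 5, so a_2 = 2.
  6 = 1*5 + 1, so a_3 = 1.
  5 = 5*1 + 0, so a_4 = 5.
so x = [7; 7, 2, 1, 5].
Convergents (p_i = a_i*p_{i-1} + p_{i-2}, q_i = a_i*q_{i-1} + q_{i-2} with p_{-2}=0, p_{-1}=1, q_{-2}=1, q_{-1}=0), until the denominator exceeds 42:
  i=0: a_0=7, p_0 = 7*1 + 0 = 7, q_0 = 7*0 + 1 = 1.
  i=1: a_1=7, p_1 = 7*7 + 1 = 50, q_1 = 7*1 + 0 = 7.
  i=2: a_2=2, p_2 = 2*50 + 7 = 107, q_2 = 2*7 + 1 = 15.
  i=3: a_3=1, p_3 = 1*107 + 50 = 157, q_3 = 1*15 + 7 = 22.
  i=4: a_4=5, p_4 = 5*157 + 107 = 892, q_4 = 5*22 + 15 = 125.
q_4 = 125 > 42, so the last convergent with denominator <= 42 is p_3/q_3 = 157/22.
The closest fraction with denominator <= 42 is either p_3/q_3 or the intermediate fraction (k*p_3 + p_2)/(k*q_3 + q_2) with the largest k >= 1 whose denominator stays <= 42; these approach x as k grows, and every other convergent or intermediate fraction in range is farther away.
Largest k: floor((42 - q_2)/q_3) = floor((42 - 15)/22) = 1.
That gives (1*157 + 107)/(1*22 + 15) = 264/37.
Compare the errors: |x - 157/22| = |892*22 - 157*125|/(125*22) = 1/2750, and |x - 264/37| = |892*37 - 264*125|/(125*37) = 4/4625.
Cross-multiplying, 1*4625 = 4625 < 11000 = 4*2750, so 1/2750 is smaller: the convergent 157/22 is closer to x than 264/37.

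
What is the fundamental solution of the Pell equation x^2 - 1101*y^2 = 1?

First expand sqrt(1101) as a continued fraction. With x_i = (sqrt(1101) + m_i)/d_i and (m_0, d_0) = (0, 1): a_0 = floor(sqrt(1101)) = 33, since 33^2 = 1089 <= 1101 < 1156 = 34^2.
Iterate m_{i+1} = d_i*a_i - m_i, d_{i+1} = (1101 - m_{i+1}^2)/d_i, a_{i+1} = floor((a_0 + m_{i+1})/d_{i+1}):
  m_1 = 1*33 - 0 = 33, d_1 = (1101 - 33^2)/1 = 12/1 = 12, a_1 = floor((33 + 33)/12) = 5.
  m_2 = 12*5 - 33 = 27, d_2 = (1101 - 27^2)/12 = 372/12 = 31, a_2 = floor((33 + 27)/31) = 1.
  m_3 = 31*1 - 27 = 4, d_3 = (1101 - 4^2)/31 = 1085/31 = 35, a_3 = floor((33 + 4)/35) = 1.
  m_4 = 35*1 - 4 = 31, d_4 = (1101 - 31^2)/35 = 140/35 = 4, a_4 = floor((33 + 31)/4) = 16.
  m_5 = 4*16 - 31 = 33, d_5 = (1101 - 33^2)/4 = 12/4 = 3, a_5 = floor((33 + 33)/3) = 22.
  m_6 = 3*22 - 33 = 33, d_6 = (1101 - 33^2)/3 = 12/3 = 4, a_6 = floor((33 + 33)/4) = 16.
  m_7 = 4*16 - 33 = 31, d_7 = (1101 - 31^2)/4 = 140/4 = 35, a_7 = floor((33 + 31)/35) = 1.
  m_8 = 35*1 - 31 = 4, d_8 = (1101 - 4^2)/35 = 1085/35 = 31, a_8 = floor((33 + 4)/31) = 1.
  m_9 = 31*1 - 4 = 27, d_9 = (1101 - 27^2)/31 = 372/31 = 12, a_9 = floor((33 + 27)/12) = 5.
  m_10 = 12*5 - 27 = 33, d_10 = (1101 - 33^2)/12 = 12/12 = 1, a_10 = floor((33 + 33)/1) = 66.
  m_11 = 1*66 - 33 = 33, d_11 = (1101 - 33^2)/1 = 12/1 = 12: (m_11, d_11) = (m_1, d_1) = (33, 12), so from here the quotients repeat a_1, ..., a_10; the period length is 10.
So sqrt(1101) = [33; (5, 1, 1, 16, 22, 16, 1, 1, 5, 66)] with period length k = 10.
k is even, so the fundamental solution of x^2 - 1101y^2 = 1 is (p_{k-1}, q_{k-1}) = (p_9, q_9); compute convergents through index 9.
Convergents (p_i = a_i*p_{i-1} + p_{i-2}, q_i = a_i*q_{i-1} + q_{i-2} with p_{-2}=0, p_{-1}=1, q_{-2}=1, q_{-1}=0):
  i=0: a_0=33, p_0 = 33*1 + 0 = 33, q_0 = 33*0 + 1 = 1.
  i=1: a_1=5, p_1 = 5*33 + 1 = 166, q_1 = 5*1 + 0 = 5.
  i=2: a_2=1, p_2 = 1*166 + 33 = 199, q_2 = 1*5 + 1 = 6.
  i=3: a_3=1, p_3 = 1*199 + 166 = 365, q_3 = 1*6 + 5 = 11.
  i=4: a_4=16, p_4 = 16*365 + 199 = 6039, q_4 = 16*11 + 6 = 182.
  i=5: a_5=22, p_5 = 22*6039 + 365 = 133223, q_5 = 22*182 + 11 = 4015.
  i=6: a_6=16, p_6 = 16*133223 + 6039 = 2137607, q_6 = 16*4015 + 182 = 64422.
  i=7: a_7=1, p_7 = 1*2137607 + 133223 = 2270830, q_7 = 1*64422 + 4015 = 68437.
  i=8: a_8=1, p_8 = 1*2270830 + 2137607 = 4408437, q_8 = 1*68437 + 64422 = 132859.
  i=9: a_9=5, p_9 = 5*4408437 + 2270830 = 24313015, q_9 = 5*132859 + 68437 = 732732.
Check: 24313015^2 - 1101*732732^2 = 591122698390225 - 591122698390224 = 1, so (x, y) = (24313015, 732732) solves the equation, and by the theorem it is the least positive solution.

(x, y) = (24313015, 732732)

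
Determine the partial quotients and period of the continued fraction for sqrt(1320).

Write x_i = (sqrt(1320) + m_i)/d_i with (m_0, d_0) = (0, 1). a_0 = floor(sqrt(1320)) = 36, since 36^2 = 1296 <= 1320 < 1369 = 37^2.
Iterate m_{i+1} = d_i*a_i - m_i, d_{i+1} = (1320 - m_{i+1}^2)/d_i, a_{i+1} = floor((a_0 + m_{i+1})/d_{i+1}):
  m_1 = 1*36 - 0 = 36, d_1 = (1320 - 36^2)/1 = 24/1 = 24, a_1 = floor((36 + 36)/24) = 3.
  m_2 = 24*3 - 36 = 36, d_2 = (1320 - 36^2)/24 = 24/24 = 1, a_2 = floor((36 + 36)/1) = 72.
  m_3 = 1*72 - 36 = 36, d_3 = (1320 - 36^2)/1 = 24/1 = 24: (m_3, d_3) = (m_1, d_1) = (36, 24), so from here the quotients repeat a_1, a_2; the period length is 2.
Hence the expansion of sqrt(1320) is a_0 = 36 followed by the repeating block 3, 72 (period 2).

[36; (3, 72)]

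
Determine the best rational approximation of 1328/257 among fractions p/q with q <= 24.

Expand x = 1328/257 as a continued fraction with the Euclidean algorithm:
  1328 = 5*257 + 43, so a_0 = 5.
  257 = 5*43 + 42, so a_1 = 5.
  43 = 1*42 + 1, so a_2 = 1.
  42 = 42*1 + 0, so a_3 = 42.
so x = [5; 5, 1, 42].
Convergents (p_i = a_i*p_{i-1} + p_{i-2}, q_i = a_i*q_{i-1} + q_{i-2} with p_{-2}=0, p_{-1}=1, q_{-2}=1, q_{-1}=0), until the denominator exceeds 24:
  i=0: a_0=5, p_0 = 5*1 + 0 = 5, q_0 = 5*0 + 1 = 1.
  i=1: a_1=5, p_1 = 5*5 + 1 = 26, q_1 = 5*1 + 0 = 5.
  i=2: a_2=1, p_2 = 1*26 + 5 = 31, q_2 = 1*5 + 1 = 6.
  i=3: a_3=42, p_3 = 42*31 + 26 = 1328, q_3 = 42*6 + 5 = 257.
q_3 = 257 > 24, so the last convergent with denominator <= 24 is p_2/q_2 = 31/6.
The closest fraction with denominator <= 24 is either p_2/q_2 or the intermediate fraction (k*p_2 + p_1)/(k*q_2 + q_1) with the largest k >= 1 whose denominator stays <= 24; these approach x as k grows, and every other convergent or intermediate fraction in range is farther away.
Largest k: floor((24 - q_1)/q_2) = floor((24 - 5)/6) = 3.
That gives (3*31 + 26)/(3*6 + 5) = 119/23.
Compare the errors: |x - 31/6| = |1328*6 - 31*257|/(257*6) = 1/1542, and |x - 119/23| = |1328*23 - 119*257|/(257*23) = 39/5911.
Cross-multiplying, 1*5911 = 5911 < 60138 = 39*1542, so 1/1542 is smaller: the convergent 31/6 is closer to x than 119/23.

31/6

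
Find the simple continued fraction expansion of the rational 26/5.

[5; 5]

Run the Euclidean algorithm on 26 and 5; the successive quotients are the partial quotients a_0, a_1, ... (each step inverts the fractional part left over by the previous one):
  26 = 5*5 + 1, so a_0 = 5.
  5 = 5*1 + 0, so a_1 = 5.
The remainder reaches 0 after 2 divisions, so the expansion has 2 partial quotients, read off in order.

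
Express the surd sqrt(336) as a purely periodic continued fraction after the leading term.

Write x_i = (sqrt(336) + m_i)/d_i with (m_0, d_0) = (0, 1). a_0 = floor(sqrt(336)) = 18, since 18^2 = 324 <= 336 < 361 = 19^2.
Iterate m_{i+1} = d_i*a_i - m_i, d_{i+1} = (336 - m_{i+1}^2)/d_i, a_{i+1} = floor((a_0 + m_{i+1})/d_{i+1}):
  m_1 = 1*18 - 0 = 18, d_1 = (336 - 18^2)/1 = 12/1 = 12, a_1 = floor((18 + 18)/12) = 3.
  m_2 = 12*3 - 18 = 18, d_2 = (336 - 18^2)/12 = 12/12 = 1, a_2 = floor((18 + 18)/1) = 36.
  m_3 = 1*36 - 18 = 18, d_3 = (336 - 18^2)/1 = 12/1 = 12: (m_3, d_3) = (m_1, d_1) = (18, 12), so from here the quotients repeat a_1, a_2; the period length is 2.
Hence the expansion of sqrt(336) is a_0 = 18 followed by the repeating block 3, 36 (period 2).

[18; (3, 36)]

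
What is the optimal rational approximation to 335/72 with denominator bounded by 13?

14/3

Expand x = 335/72 as a continued fraction with the Euclidean algorithm:
  335 = 4*72 + 47, so a_0 = 4.
  72 = 1*47 + 25, so a_1 = 1.
  47 = 1*25 + 22, so a_2 = 1.
  25 = 1*22 + 3, so a_3 = 1.
  22 = 7*3 + 1, so a_4 = 7.
  3 = 3*1 + 0, so a_5 = 3.
so x = [4; 1, 1, 1, 7, 3].
Convergents (p_i = a_i*p_{i-1} + p_{i-2}, q_i = a_i*q_{i-1} + q_{i-2} with p_{-2}=0, p_{-1}=1, q_{-2}=1, q_{-1}=0), until the denominator exceeds 13:
  i=0: a_0=4, p_0 = 4*1 + 0 = 4, q_0 = 4*0 + 1 = 1.
  i=1: a_1=1, p_1 = 1*4 + 1 = 5, q_1 = 1*1 + 0 = 1.
  i=2: a_2=1, p_2 = 1*5 + 4 = 9, q_2 = 1*1 + 1 = 2.
  i=3: a_3=1, p_3 = 1*9 + 5 = 14, q_3 = 1*2 + 1 = 3.
  i=4: a_4=7, p_4 = 7*14 + 9 = 107, q_4 = 7*3 + 2 = 23.
q_4 = 23 > 13, so the last convergent with denominator <= 13 is p_3/q_3 = 14/3.
The closest fraction with denominator <= 13 is either p_3/q_3 or the intermediate fraction (k*p_3 + p_2)/(k*q_3 + q_2) with the largest k >= 1 whose denominator stays <= 13; these approach x as k grows, and every other convergent or intermediate fraction in range is farther away.
Largest k: floor((13 - q_2)/q_3) = floor((13 - 2)/3) = 3.
That gives (3*14 + 9)/(3*3 + 2) = 51/11.
Compare the errors: |x - 14/3| = |335*3 - 14*72|/(72*3) = 3/216, and |x - 51/11| = |335*11 - 51*72|/(72*11) = 13/792.
Cross-multiplying, 3*792 = 2376 < 2808 = 13*216, so 3/216 is smaller: the convergent 14/3 is closer to x than 51/11.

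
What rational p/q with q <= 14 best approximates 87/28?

Expand x = 87/28 as a continued fraction with the Euclidean algorithm:
  87 = 3*28 + 3, so a_0 = 3.
  28 = 9*3 + 1, so a_1 = 9.
  3 = 3*1 + 0, so a_2 = 3.
so x = [3; 9, 3].
Convergents (p_i = a_i*p_{i-1} + p_{i-2}, q_i = a_i*q_{i-1} + q_{i-2} with p_{-2}=0, p_{-1}=1, q_{-2}=1, q_{-1}=0), until the denominator exceeds 14:
  i=0: a_0=3, p_0 = 3*1 + 0 = 3, q_0 = 3*0 + 1 = 1.
  i=1: a_1=9, p_1 = 9*3 + 1 = 28, q_1 = 9*1 + 0 = 9.
  i=2: a_2=3, p_2 = 3*28 + 3 = 87, q_2 = 3*9 + 1 = 28.
q_2 = 28 > 14, so the last convergent with denominator <= 14 is p_1/q_1 = 28/9.
The closest fraction with denominator <= 14 is either p_1/q_1 or the intermediate fraction (k*p_1 + p_0)/(k*q_1 + q_0) with the largest k >= 1 whose denominator stays <= 14; these approach x as k grows, and every other convergent or intermediate fraction in range is farther away.
Largest k: floor((14 - q_0)/q_1) = floor((14 - 1)/9) = 1.
That gives (1*28 + 3)/(1*9 + 1) = 31/10.
Compare the errors: |x - 28/9| = |87*9 - 28*28|/(28*9) = 1/252, and |x - 31/10| = |87*10 - 31*28|/(28*10) = 2/280.
Cross-multiplying, 1*280 = 280 < 504 = 2*252, so 1/252 is smaller: the convergent 28/9 is closer to x than 31/10.

28/9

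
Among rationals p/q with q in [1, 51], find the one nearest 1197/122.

363/37

Expand x = 1197/122 as a continued fraction with the Euclidean algorithm:
  1197 = 9*122 + 99, so a_0 = 9.
  122 = 1*99 + 23, so a_1 = 1.
  99 = 4*23 + 7, so a_2 = 4.
  23 = 3*7 + 2, so a_3 = 3.
  7 = 3*2 + 1, so a_4 = 3.
  2 = 2*1 + 0, so a_5 = 2.
so x = [9; 1, 4, 3, 3, 2].
Convergents (p_i = a_i*p_{i-1} + p_{i-2}, q_i = a_i*q_{i-1} + q_{i-2} with p_{-2}=0, p_{-1}=1, q_{-2}=1, q_{-1}=0), until the denominator exceeds 51:
  i=0: a_0=9, p_0 = 9*1 + 0 = 9, q_0 = 9*0 + 1 = 1.
  i=1: a_1=1, p_1 = 1*9 + 1 = 10, q_1 = 1*1 + 0 = 1.
  i=2: a_2=4, p_2 = 4*10 + 9 = 49, q_2 = 4*1 + 1 = 5.
  i=3: a_3=3, p_3 = 3*49 + 10 = 157, q_3 = 3*5 + 1 = 16.
  i=4: a_4=3, p_4 = 3*157 + 49 = 520, q_4 = 3*16 + 5 = 53.
q_4 = 53 > 51, so the last convergent with denominator <= 51 is p_3/q_3 = 157/16.
The closest fraction with denominator <= 51 is either p_3/q_3 or the intermediate fraction (k*p_3 + p_2)/(k*q_3 + q_2) with the largest k >= 1 whose denominator stays <= 51; these approach x as k grows, and every other convergent or intermediate fraction in range is farther away.
Largest k: floor((51 - q_2)/q_3) = floor((51 - 5)/16) = 2.
That gives (2*157 + 49)/(2*16 + 5) = 363/37.
Compare the errors: |x - 157/16| = |1197*16 - 157*122|/(122*16) = 2/1952, and |x - 363/37| = |1197*37 - 363*122|/(122*37) = 3/4514.
Cross-multiplying, 3*1952 = 5856 < 9028 = 2*4514, so 3/4514 is smaller: the intermediate fraction 363/37 is closer to x than 157/16.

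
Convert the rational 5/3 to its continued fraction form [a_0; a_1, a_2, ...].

[1; 1, 2]

Run the Euclidean algorithm on 5 and 3; the successive quotients are the partial quotients a_0, a_1, ... (each step inverts the fractional part left over by the previous one):
  5 = 1*3 + 2, so a_0 = 1.
  3 = 1*2 + 1, so a_1 = 1.
  2 = 2*1 + 0, so a_2 = 2.
The remainder reaches 0 after 3 divisions, so the expansion has 3 partial quotients, read off in order.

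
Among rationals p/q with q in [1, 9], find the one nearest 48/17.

17/6

Expand x = 48/17 as a continued fraction with the Euclidean algorithm:
  48 = 2*17 + 14, so a_0 = 2.
  17 = 1*14 + 3, so a_1 = 1.
  14 = 4*3 + 2, so a_2 = 4.
  3 = 1*2 + 1, so a_3 = 1.
  2 = 2*1 + 0, so a_4 = 2.
so x = [2; 1, 4, 1, 2].
Convergents (p_i = a_i*p_{i-1} + p_{i-2}, q_i = a_i*q_{i-1} + q_{i-2} with p_{-2}=0, p_{-1}=1, q_{-2}=1, q_{-1}=0), until the denominator exceeds 9:
  i=0: a_0=2, p_0 = 2*1 + 0 = 2, q_0 = 2*0 + 1 = 1.
  i=1: a_1=1, p_1 = 1*2 + 1 = 3, q_1 = 1*1 + 0 = 1.
  i=2: a_2=4, p_2 = 4*3 + 2 = 14, q_2 = 4*1 + 1 = 5.
  i=3: a_3=1, p_3 = 1*14 + 3 = 17, q_3 = 1*5 + 1 = 6.
  i=4: a_4=2, p_4 = 2*17 + 14 = 48, q_4 = 2*6 + 5 = 17.
q_4 = 17 > 9, so the last convergent with denominator <= 9 is p_3/q_3 = 17/6.
The closest fraction with denominator <= 9 is either p_3/q_3 or the intermediate fraction (k*p_3 + p_2)/(k*q_3 + q_2) with the largest k >= 1 whose denominator stays <= 9; these approach x as k grows, and every other convergent or intermediate fraction in range is farther away.
Largest k: floor((9 - q_2)/q_3) = floor((9 - 5)/6) = 0.
Since k = 0, no intermediate fraction beyond p_3/q_3 has denominator <= 9, so the convergent 17/6 is the closest (its error is |48*6 - 17*17|/(17*6) = 1/102).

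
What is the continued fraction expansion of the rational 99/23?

[4; 3, 3, 2]

Run the Euclidean algorithm on 99 and 23; the successive quotients are the partial quotients a_0, a_1, ... (each step inverts the fractional part left over by the previous one):
  99 = 4*23 + 7, so a_0 = 4.
  23 = 3*7 + 2, so a_1 = 3.
  7 = 3*2 + 1, so a_2 = 3.
  2 = 2*1 + 0, so a_3 = 2.
The remainder reaches 0 after 4 divisions, so the expansion has 4 partial quotients, read off in order.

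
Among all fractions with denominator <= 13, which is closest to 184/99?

Expand x = 184/99 as a continued fraction with the Euclidean algorithm:
  184 = 1*99 + 85, so a_0 = 1.
  99 = 1*85 + 14, so a_1 = 1.
  85 = 6*14 + 1, so a_2 = 6.
  14 = 14*1 + 0, so a_3 = 14.
so x = [1; 1, 6, 14].
Convergents (p_i = a_i*p_{i-1} + p_{i-2}, q_i = a_i*q_{i-1} + q_{i-2} with p_{-2}=0, p_{-1}=1, q_{-2}=1, q_{-1}=0), until the denominator exceeds 13:
  i=0: a_0=1, p_0 = 1*1 + 0 = 1, q_0 = 1*0 + 1 = 1.
  i=1: a_1=1, p_1 = 1*1 + 1 = 2, q_1 = 1*1 + 0 = 1.
  i=2: a_2=6, p_2 = 6*2 + 1 = 13, q_2 = 6*1 + 1 = 7.
  i=3: a_3=14, p_3 = 14*13 + 2 = 184, q_3 = 14*7 + 1 = 99.
q_3 = 99 > 13, so the last convergent with denominator <= 13 is p_2/q_2 = 13/7.
The closest fraction with denominator <= 13 is either p_2/q_2 or the intermediate fraction (k*p_2 + p_1)/(k*q_2 + q_1) with the largest k >= 1 whose denominator stays <= 13; these approach x as k grows, and every other convergent or intermediate fraction in range is farther away.
Largest k: floor((13 - q_1)/q_2) = floor((13 - 1)/7) = 1.
That gives (1*13 + 2)/(1*7 + 1) = 15/8.
Compare the errors: |x - 13/7| = |184*7 - 13*99|/(99*7) = 1/693, and |x - 15/8| = |184*8 - 15*99|/(99*8) = 13/792.
Cross-multiplying, 1*792 = 792 < 9009 = 13*693, so 1/693 is smaller: the convergent 13/7 is closer to x than 15/8.

13/7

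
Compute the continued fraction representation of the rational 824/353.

[2; 2, 1, 117]

Run the Euclidean algorithm on 824 and 353; the successive quotients are the partial quotients a_0, a_1, ... (each step inverts the fractional part left over by the previous one):
  824 = 2*353 + 118, so a_0 = 2.
  353 = 2*118 + 117, so a_1 = 2.
  118 = 1*117 + 1, so a_2 = 1.
  117 = 117*1 + 0, so a_3 = 117.
The remainder reaches 0 after 4 divisions, so the expansion has 4 partial quotients, read off in order.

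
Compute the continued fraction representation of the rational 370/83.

[4; 2, 5, 2, 3]

Run the Euclidean algorithm on 370 and 83; the successive quotients are the partial quotients a_0, a_1, ... (each step inverts the fractional part left over by the previous one):
  370 = 4*83 + 38, so a_0 = 4.
  83 = 2*38 + 7, so a_1 = 2.
  38 = 5*7 + 3, so a_2 = 5.
  7 = 2*3 + 1, so a_3 = 2.
  3 = 3*1 + 0, so a_4 = 3.
The remainder reaches 0 after 5 divisions, so the expansion has 5 partial quotients, read off in order.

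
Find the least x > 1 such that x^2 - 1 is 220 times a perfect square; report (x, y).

(x, y) = (89, 6)

First expand sqrt(220) as a continued fraction. With x_i = (sqrt(220) + m_i)/d_i and (m_0, d_0) = (0, 1): a_0 = floor(sqrt(220)) = 14, since 14^2 = 196 <= 220 < 225 = 15^2.
Iterate m_{i+1} = d_i*a_i - m_i, d_{i+1} = (220 - m_{i+1}^2)/d_i, a_{i+1} = floor((a_0 + m_{i+1})/d_{i+1}):
  m_1 = 1*14 - 0 = 14, d_1 = (220 - 14^2)/1 = 24/1 = 24, a_1 = floor((14 + 14)/24) = 1.
  m_2 = 24*1 - 14 = 10, d_2 = (220 - 10^2)/24 = 120/24 = 5, a_2 = floor((14 + 10)/5) = 4.
  m_3 = 5*4 - 10 = 10, d_3 = (220 - 10^2)/5 = 120/5 = 24, a_3 = floor((14 + 10)/24) = 1.
  m_4 = 24*1 - 10 = 14, d_4 = (220 - 14^2)/24 = 24/24 = 1, a_4 = floor((14 + 14)/1) = 28.
  m_5 = 1*28 - 14 = 14, d_5 = (220 - 14^2)/1 = 24/1 = 24: (m_5, d_5) = (m_1, d_1) = (14, 24), so from here the quotients repeat a_1, ..., a_4; the period length is 4.
So sqrt(220) = [14; (1, 4, 1, 28)] with period length k = 4.
k is even, so the fundamental solution of x^2 - 220y^2 = 1 is (p_{k-1}, q_{k-1}) = (p_3, q_3); compute convergents through index 3.
Convergents (p_i = a_i*p_{i-1} + p_{i-2}, q_i = a_i*q_{i-1} + q_{i-2} with p_{-2}=0, p_{-1}=1, q_{-2}=1, q_{-1}=0):
  i=0: a_0=14, p_0 = 14*1 + 0 = 14, q_0 = 14*0 + 1 = 1.
  i=1: a_1=1, p_1 = 1*14 + 1 = 15, q_1 = 1*1 + 0 = 1.
  i=2: a_2=4, p_2 = 4*15 + 14 = 74, q_2 = 4*1 + 1 = 5.
  i=3: a_3=1, p_3 = 1*74 + 15 = 89, q_3 = 1*5 + 1 = 6.
Check: 89^2 - 220*6^2 = 7921 - 7920 = 1, so (x, y) = (89, 6) solves the equation, and by the theorem it is the least positive solution.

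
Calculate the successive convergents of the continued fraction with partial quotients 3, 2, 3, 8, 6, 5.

3/1, 7/2, 24/7, 199/58, 1218/355, 6289/1833

Using the convergent recurrence p_i = a_i*p_{i-1} + p_{i-2}, q_i = a_i*q_{i-1} + q_{i-2} with p_{-2}=0, p_{-1}=1, q_{-2}=1, q_{-1}=0:
  i=0: a_0=3, p_0 = 3*1 + 0 = 3, q_0 = 3*0 + 1 = 1.
  i=1: a_1=2, p_1 = 2*3 + 1 = 7, q_1 = 2*1 + 0 = 2.
  i=2: a_2=3, p_2 = 3*7 + 3 = 24, q_2 = 3*2 + 1 = 7.
  i=3: a_3=8, p_3 = 8*24 + 7 = 199, q_3 = 8*7 + 2 = 58.
  i=4: a_4=6, p_4 = 6*199 + 24 = 1218, q_4 = 6*58 + 7 = 355.
  i=5: a_5=5, p_5 = 5*1218 + 199 = 6289, q_5 = 5*355 + 58 = 1833.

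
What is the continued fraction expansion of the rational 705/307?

[2; 3, 2, 1, 2, 11]

Run the Euclidean algorithm on 705 and 307; the successive quotients are the partial quotients a_0, a_1, ... (each step inverts the fractional part left over by the previous one):
  705 = 2*307 + 91, so a_0 = 2.
  307 = 3*91 + 34, so a_1 = 3.
  91 = 2*34 + 23, so a_2 = 2.
  34 = 1*23 + 11, so a_3 = 1.
  23 = 2*11 + 1, so a_4 = 2.
  11 = 11*1 + 0, so a_5 = 11.
The remainder reaches 0 after 6 divisions, so the expansion has 6 partial quotients, read off in order.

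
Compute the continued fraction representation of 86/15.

Run the Euclidean algorithm on 86 and 15; the successive quotients are the partial quotients a_0, a_1, ... (each step inverts the fractional part left over by the previous one):
  86 = 5*15 + 11, so a_0 = 5.
  15 = 1*11 + 4, so a_1 = 1.
  11 = 2*4 + 3, so a_2 = 2.
  4 = 1*3 + 1, so a_3 = 1.
  3 = 3*1 + 0, so a_4 = 3.
The remainder reaches 0 after 5 divisions, so the expansion has 5 partial quotients, read off in order.

[5; 1, 2, 1, 3]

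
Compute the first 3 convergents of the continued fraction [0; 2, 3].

0/1, 1/2, 3/7

Using the convergent recurrence p_i = a_i*p_{i-1} + p_{i-2}, q_i = a_i*q_{i-1} + q_{i-2} with p_{-2}=0, p_{-1}=1, q_{-2}=1, q_{-1}=0:
  i=0: a_0=0, p_0 = 0*1 + 0 = 0, q_0 = 0*0 + 1 = 1.
  i=1: a_1=2, p_1 = 2*0 + 1 = 1, q_1 = 2*1 + 0 = 2.
  i=2: a_2=3, p_2 = 3*1 + 0 = 3, q_2 = 3*2 + 1 = 7.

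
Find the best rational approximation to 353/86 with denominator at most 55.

Expand x = 353/86 as a continued fraction with the Euclidean algorithm:
  353 = 4*86 + 9, so a_0 = 4.
  86 = 9*9 + 5, so a_1 = 9.
  9 = 1*5 + 4, so a_2 = 1.
  5 = 1*4 + 1, so a_3 = 1.
  4 = 4*1 + 0, so a_4 = 4.
so x = [4; 9, 1, 1, 4].
Convergents (p_i = a_i*p_{i-1} + p_{i-2}, q_i = a_i*q_{i-1} + q_{i-2} with p_{-2}=0, p_{-1}=1, q_{-2}=1, q_{-1}=0), until the denominator exceeds 55:
  i=0: a_0=4, p_0 = 4*1 + 0 = 4, q_0 = 4*0 + 1 = 1.
  i=1: a_1=9, p_1 = 9*4 + 1 = 37, q_1 = 9*1 + 0 = 9.
  i=2: a_2=1, p_2 = 1*37 + 4 = 41, q_2 = 1*9 + 1 = 10.
  i=3: a_3=1, p_3 = 1*41 + 37 = 78, q_3 = 1*10 + 9 = 19.
  i=4: a_4=4, p_4 = 4*78 + 41 = 353, q_4 = 4*19 + 10 = 86.
q_4 = 86 > 55, so the last convergent with denominator <= 55 is p_3/q_3 = 78/19.
The closest fraction with denominator <= 55 is either p_3/q_3 or the intermediate fraction (k*p_3 + p_2)/(k*q_3 + q_2) with the largest k >= 1 whose denominator stays <= 55; these approach x as k grows, and every other convergent or intermediate fraction in range is farther away.
Largest k: floor((55 - q_2)/q_3) = floor((55 - 10)/19) = 2.
That gives (2*78 + 41)/(2*19 + 10) = 197/48.
Compare the errors: |x - 78/19| = |353*19 - 78*86|/(86*19) = 1/1634, and |x - 197/48| = |353*48 - 197*86|/(86*48) = 2/4128.
Cross-multiplying, 2*1634 = 3268 < 4128 = 1*4128, so 2/4128 is smaller: the intermediate fraction 197/48 is closer to x than 78/19.

197/48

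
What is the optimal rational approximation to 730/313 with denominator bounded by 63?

Expand x = 730/313 as a continued fraction with the Euclidean algorithm:
  730 = 2*313 + 104, so a_0 = 2.
  313 = 3*104 + 1, so a_1 = 3.
  104 = 104*1 + 0, so a_2 = 104.
so x = [2; 3, 104].
Convergents (p_i = a_i*p_{i-1} + p_{i-2}, q_i = a_i*q_{i-1} + q_{i-2} with p_{-2}=0, p_{-1}=1, q_{-2}=1, q_{-1}=0), until the denominator exceeds 63:
  i=0: a_0=2, p_0 = 2*1 + 0 = 2, q_0 = 2*0 + 1 = 1.
  i=1: a_1=3, p_1 = 3*2 + 1 = 7, q_1 = 3*1 + 0 = 3.
  i=2: a_2=104, p_2 = 104*7 + 2 = 730, q_2 = 104*3 + 1 = 313.
q_2 = 313 > 63, so the last convergent with denominator <= 63 is p_1/q_1 = 7/3.
The closest fraction with denominator <= 63 is either p_1/q_1 or the intermediate fraction (k*p_1 + p_0)/(k*q_1 + q_0) with the largest k >= 1 whose denominator stays <= 63; these approach x as k grows, and every other convergent or intermediate fraction in range is farther away.
Largest k: floor((63 - q_0)/q_1) = floor((63 - 1)/3) = 20.
That gives (20*7 + 2)/(20*3 + 1) = 142/61.
Compare the errors: |x - 7/3| = |730*3 - 7*313|/(313*3) = 1/939, and |x - 142/61| = |730*61 - 142*313|/(313*61) = 84/19093.
Cross-multiplying, 1*19093 = 19093 < 78876 = 84*939, so 1/939 is smaller: the convergent 7/3 is closer to x than 142/61.

7/3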